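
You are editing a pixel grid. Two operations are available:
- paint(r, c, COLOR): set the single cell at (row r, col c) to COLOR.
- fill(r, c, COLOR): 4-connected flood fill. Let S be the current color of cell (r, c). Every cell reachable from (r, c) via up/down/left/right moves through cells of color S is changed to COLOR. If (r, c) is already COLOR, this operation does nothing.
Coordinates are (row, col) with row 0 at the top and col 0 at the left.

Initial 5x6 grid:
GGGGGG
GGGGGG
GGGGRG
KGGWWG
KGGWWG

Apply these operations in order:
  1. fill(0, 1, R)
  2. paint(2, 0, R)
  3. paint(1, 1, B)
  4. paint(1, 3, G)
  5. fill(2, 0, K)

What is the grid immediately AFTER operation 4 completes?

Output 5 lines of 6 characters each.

After op 1 fill(0,1,R) [23 cells changed]:
RRRRRR
RRRRRR
RRRRRR
KRRWWR
KRRWWR
After op 2 paint(2,0,R):
RRRRRR
RRRRRR
RRRRRR
KRRWWR
KRRWWR
After op 3 paint(1,1,B):
RRRRRR
RBRRRR
RRRRRR
KRRWWR
KRRWWR
After op 4 paint(1,3,G):
RRRRRR
RBRGRR
RRRRRR
KRRWWR
KRRWWR

Answer: RRRRRR
RBRGRR
RRRRRR
KRRWWR
KRRWWR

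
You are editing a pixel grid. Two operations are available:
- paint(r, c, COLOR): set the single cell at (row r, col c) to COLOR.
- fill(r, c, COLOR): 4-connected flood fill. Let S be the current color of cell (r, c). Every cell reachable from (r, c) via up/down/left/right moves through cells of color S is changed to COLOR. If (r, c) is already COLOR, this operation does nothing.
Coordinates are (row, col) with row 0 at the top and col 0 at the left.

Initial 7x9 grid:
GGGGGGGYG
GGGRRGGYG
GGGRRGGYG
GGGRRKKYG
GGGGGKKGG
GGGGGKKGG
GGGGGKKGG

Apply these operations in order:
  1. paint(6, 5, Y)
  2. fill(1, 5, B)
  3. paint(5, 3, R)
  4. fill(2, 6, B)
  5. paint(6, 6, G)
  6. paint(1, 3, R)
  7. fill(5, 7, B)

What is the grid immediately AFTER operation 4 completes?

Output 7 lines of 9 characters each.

After op 1 paint(6,5,Y):
GGGGGGGYG
GGGRRGGYG
GGGRRGGYG
GGGRRKKYG
GGGGGKKGG
GGGGGKKGG
GGGGGYKGG
After op 2 fill(1,5,B) [35 cells changed]:
BBBBBBBYG
BBBRRBBYG
BBBRRBBYG
BBBRRKKYG
BBBBBKKGG
BBBBBKKGG
BBBBBYKGG
After op 3 paint(5,3,R):
BBBBBBBYG
BBBRRBBYG
BBBRRBBYG
BBBRRKKYG
BBBBBKKGG
BBBRBKKGG
BBBBBYKGG
After op 4 fill(2,6,B) [0 cells changed]:
BBBBBBBYG
BBBRRBBYG
BBBRRBBYG
BBBRRKKYG
BBBBBKKGG
BBBRBKKGG
BBBBBYKGG

Answer: BBBBBBBYG
BBBRRBBYG
BBBRRBBYG
BBBRRKKYG
BBBBBKKGG
BBBRBKKGG
BBBBBYKGG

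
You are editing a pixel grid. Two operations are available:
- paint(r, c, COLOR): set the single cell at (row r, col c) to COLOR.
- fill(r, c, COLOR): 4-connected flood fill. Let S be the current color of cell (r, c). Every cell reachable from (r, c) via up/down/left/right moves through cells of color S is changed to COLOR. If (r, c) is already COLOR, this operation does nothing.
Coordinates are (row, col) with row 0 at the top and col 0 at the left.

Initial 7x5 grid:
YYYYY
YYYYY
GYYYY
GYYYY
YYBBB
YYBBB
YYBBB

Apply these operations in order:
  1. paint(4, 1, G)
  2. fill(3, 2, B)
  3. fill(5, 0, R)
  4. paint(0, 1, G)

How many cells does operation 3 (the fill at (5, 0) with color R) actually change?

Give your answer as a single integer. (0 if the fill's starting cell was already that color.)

Answer: 5

Derivation:
After op 1 paint(4,1,G):
YYYYY
YYYYY
GYYYY
GYYYY
YGBBB
YYBBB
YYBBB
After op 2 fill(3,2,B) [18 cells changed]:
BBBBB
BBBBB
GBBBB
GBBBB
YGBBB
YYBBB
YYBBB
After op 3 fill(5,0,R) [5 cells changed]:
BBBBB
BBBBB
GBBBB
GBBBB
RGBBB
RRBBB
RRBBB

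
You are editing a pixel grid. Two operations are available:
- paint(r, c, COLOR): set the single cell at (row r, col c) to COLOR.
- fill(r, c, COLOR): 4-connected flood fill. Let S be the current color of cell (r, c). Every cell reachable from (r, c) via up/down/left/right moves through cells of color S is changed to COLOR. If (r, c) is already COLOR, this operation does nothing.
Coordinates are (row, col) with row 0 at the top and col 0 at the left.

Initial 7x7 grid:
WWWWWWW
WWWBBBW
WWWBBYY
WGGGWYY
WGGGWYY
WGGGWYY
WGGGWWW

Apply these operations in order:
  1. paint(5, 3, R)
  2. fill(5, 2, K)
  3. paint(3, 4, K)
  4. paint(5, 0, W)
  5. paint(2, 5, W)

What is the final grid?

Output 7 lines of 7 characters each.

Answer: WWWWWWW
WWWBBBW
WWWBBWY
WKKKKYY
WKKKWYY
WKKRWYY
WKKKWWW

Derivation:
After op 1 paint(5,3,R):
WWWWWWW
WWWBBBW
WWWBBYY
WGGGWYY
WGGGWYY
WGGRWYY
WGGGWWW
After op 2 fill(5,2,K) [11 cells changed]:
WWWWWWW
WWWBBBW
WWWBBYY
WKKKWYY
WKKKWYY
WKKRWYY
WKKKWWW
After op 3 paint(3,4,K):
WWWWWWW
WWWBBBW
WWWBBYY
WKKKKYY
WKKKWYY
WKKRWYY
WKKKWWW
After op 4 paint(5,0,W):
WWWWWWW
WWWBBBW
WWWBBYY
WKKKKYY
WKKKWYY
WKKRWYY
WKKKWWW
After op 5 paint(2,5,W):
WWWWWWW
WWWBBBW
WWWBBWY
WKKKKYY
WKKKWYY
WKKRWYY
WKKKWWW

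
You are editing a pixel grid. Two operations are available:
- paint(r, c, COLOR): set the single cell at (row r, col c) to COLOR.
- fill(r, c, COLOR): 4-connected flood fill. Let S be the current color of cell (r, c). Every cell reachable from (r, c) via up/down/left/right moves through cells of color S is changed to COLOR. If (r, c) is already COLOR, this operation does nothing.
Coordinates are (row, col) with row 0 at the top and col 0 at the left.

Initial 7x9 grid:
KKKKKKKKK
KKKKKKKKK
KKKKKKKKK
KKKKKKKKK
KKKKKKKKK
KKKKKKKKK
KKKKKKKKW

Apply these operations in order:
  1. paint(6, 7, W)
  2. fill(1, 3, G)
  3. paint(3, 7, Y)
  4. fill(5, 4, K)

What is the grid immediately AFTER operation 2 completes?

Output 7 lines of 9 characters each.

Answer: GGGGGGGGG
GGGGGGGGG
GGGGGGGGG
GGGGGGGGG
GGGGGGGGG
GGGGGGGGG
GGGGGGGWW

Derivation:
After op 1 paint(6,7,W):
KKKKKKKKK
KKKKKKKKK
KKKKKKKKK
KKKKKKKKK
KKKKKKKKK
KKKKKKKKK
KKKKKKKWW
After op 2 fill(1,3,G) [61 cells changed]:
GGGGGGGGG
GGGGGGGGG
GGGGGGGGG
GGGGGGGGG
GGGGGGGGG
GGGGGGGGG
GGGGGGGWW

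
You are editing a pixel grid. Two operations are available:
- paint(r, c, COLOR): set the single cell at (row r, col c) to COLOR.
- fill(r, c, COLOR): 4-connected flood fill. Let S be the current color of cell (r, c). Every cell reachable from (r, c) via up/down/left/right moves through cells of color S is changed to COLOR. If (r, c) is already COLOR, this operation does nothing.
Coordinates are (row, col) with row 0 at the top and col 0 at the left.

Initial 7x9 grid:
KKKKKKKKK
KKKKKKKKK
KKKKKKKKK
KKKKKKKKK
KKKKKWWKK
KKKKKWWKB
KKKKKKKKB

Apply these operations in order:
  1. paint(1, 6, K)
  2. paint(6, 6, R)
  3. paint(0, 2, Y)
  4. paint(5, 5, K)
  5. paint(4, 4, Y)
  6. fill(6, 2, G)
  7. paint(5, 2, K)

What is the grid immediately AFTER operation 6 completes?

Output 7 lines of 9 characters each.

Answer: GGYGGGGGG
GGGGGGGGG
GGGGGGGGG
GGGGGGGGG
GGGGYWWGG
GGGGGGWGB
GGGGGGRGB

Derivation:
After op 1 paint(1,6,K):
KKKKKKKKK
KKKKKKKKK
KKKKKKKKK
KKKKKKKKK
KKKKKWWKK
KKKKKWWKB
KKKKKKKKB
After op 2 paint(6,6,R):
KKKKKKKKK
KKKKKKKKK
KKKKKKKKK
KKKKKKKKK
KKKKKWWKK
KKKKKWWKB
KKKKKKRKB
After op 3 paint(0,2,Y):
KKYKKKKKK
KKKKKKKKK
KKKKKKKKK
KKKKKKKKK
KKKKKWWKK
KKKKKWWKB
KKKKKKRKB
After op 4 paint(5,5,K):
KKYKKKKKK
KKKKKKKKK
KKKKKKKKK
KKKKKKKKK
KKKKKWWKK
KKKKKKWKB
KKKKKKRKB
After op 5 paint(4,4,Y):
KKYKKKKKK
KKKKKKKKK
KKKKKKKKK
KKKKKKKKK
KKKKYWWKK
KKKKKKWKB
KKKKKKRKB
After op 6 fill(6,2,G) [55 cells changed]:
GGYGGGGGG
GGGGGGGGG
GGGGGGGGG
GGGGGGGGG
GGGGYWWGG
GGGGGGWGB
GGGGGGRGB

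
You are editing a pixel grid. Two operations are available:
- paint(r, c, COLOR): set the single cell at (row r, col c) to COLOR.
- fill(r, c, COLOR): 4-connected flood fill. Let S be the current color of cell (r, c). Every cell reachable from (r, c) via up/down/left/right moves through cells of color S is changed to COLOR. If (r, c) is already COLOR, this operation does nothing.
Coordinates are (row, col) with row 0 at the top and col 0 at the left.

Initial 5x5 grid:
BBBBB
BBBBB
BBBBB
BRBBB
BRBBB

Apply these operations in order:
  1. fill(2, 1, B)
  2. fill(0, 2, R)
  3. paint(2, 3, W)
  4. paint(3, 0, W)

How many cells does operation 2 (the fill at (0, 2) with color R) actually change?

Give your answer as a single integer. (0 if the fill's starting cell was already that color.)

After op 1 fill(2,1,B) [0 cells changed]:
BBBBB
BBBBB
BBBBB
BRBBB
BRBBB
After op 2 fill(0,2,R) [23 cells changed]:
RRRRR
RRRRR
RRRRR
RRRRR
RRRRR

Answer: 23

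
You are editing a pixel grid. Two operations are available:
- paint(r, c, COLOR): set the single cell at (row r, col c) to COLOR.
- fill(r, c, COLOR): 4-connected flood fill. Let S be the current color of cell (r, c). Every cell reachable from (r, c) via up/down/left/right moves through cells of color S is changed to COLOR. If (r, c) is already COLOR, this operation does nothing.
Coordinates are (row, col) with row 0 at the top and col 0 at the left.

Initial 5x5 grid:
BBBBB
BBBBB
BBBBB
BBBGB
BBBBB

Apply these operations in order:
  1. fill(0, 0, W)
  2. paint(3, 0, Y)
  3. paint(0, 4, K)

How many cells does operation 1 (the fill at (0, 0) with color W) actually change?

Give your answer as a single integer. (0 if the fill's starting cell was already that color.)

After op 1 fill(0,0,W) [24 cells changed]:
WWWWW
WWWWW
WWWWW
WWWGW
WWWWW

Answer: 24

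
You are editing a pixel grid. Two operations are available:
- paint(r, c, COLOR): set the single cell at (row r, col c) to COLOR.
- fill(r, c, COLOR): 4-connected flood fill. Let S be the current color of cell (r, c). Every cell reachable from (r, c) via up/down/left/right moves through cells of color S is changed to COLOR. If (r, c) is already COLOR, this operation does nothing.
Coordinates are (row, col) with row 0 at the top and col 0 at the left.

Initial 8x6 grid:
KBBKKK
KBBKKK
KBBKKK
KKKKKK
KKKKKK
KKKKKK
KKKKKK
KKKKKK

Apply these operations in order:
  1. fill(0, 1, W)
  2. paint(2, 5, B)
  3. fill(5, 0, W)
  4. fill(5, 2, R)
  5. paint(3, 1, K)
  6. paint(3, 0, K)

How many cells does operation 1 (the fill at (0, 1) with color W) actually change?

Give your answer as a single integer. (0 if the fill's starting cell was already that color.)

Answer: 6

Derivation:
After op 1 fill(0,1,W) [6 cells changed]:
KWWKKK
KWWKKK
KWWKKK
KKKKKK
KKKKKK
KKKKKK
KKKKKK
KKKKKK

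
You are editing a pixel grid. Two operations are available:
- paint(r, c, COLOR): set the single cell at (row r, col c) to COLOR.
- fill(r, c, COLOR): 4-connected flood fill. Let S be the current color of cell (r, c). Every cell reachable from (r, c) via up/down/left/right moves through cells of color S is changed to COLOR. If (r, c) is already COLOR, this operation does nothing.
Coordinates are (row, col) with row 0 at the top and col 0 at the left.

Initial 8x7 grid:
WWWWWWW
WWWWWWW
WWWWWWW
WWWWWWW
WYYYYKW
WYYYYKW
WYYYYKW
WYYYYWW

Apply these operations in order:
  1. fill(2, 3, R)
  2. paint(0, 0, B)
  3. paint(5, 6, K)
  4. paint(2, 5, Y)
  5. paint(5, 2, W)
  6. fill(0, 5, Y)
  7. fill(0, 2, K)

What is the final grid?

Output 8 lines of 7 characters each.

After op 1 fill(2,3,R) [37 cells changed]:
RRRRRRR
RRRRRRR
RRRRRRR
RRRRRRR
RYYYYKR
RYYYYKR
RYYYYKR
RYYYYRR
After op 2 paint(0,0,B):
BRRRRRR
RRRRRRR
RRRRRRR
RRRRRRR
RYYYYKR
RYYYYKR
RYYYYKR
RYYYYRR
After op 3 paint(5,6,K):
BRRRRRR
RRRRRRR
RRRRRRR
RRRRRRR
RYYYYKR
RYYYYKK
RYYYYKR
RYYYYRR
After op 4 paint(2,5,Y):
BRRRRRR
RRRRRRR
RRRRRYR
RRRRRRR
RYYYYKR
RYYYYKK
RYYYYKR
RYYYYRR
After op 5 paint(5,2,W):
BRRRRRR
RRRRRRR
RRRRRYR
RRRRRRR
RYYYYKR
RYWYYKK
RYYYYKR
RYYYYRR
After op 6 fill(0,5,Y) [31 cells changed]:
BYYYYYY
YYYYYYY
YYYYYYY
YYYYYYY
YYYYYKY
YYWYYKK
YYYYYKR
YYYYYRR
After op 7 fill(0,2,K) [47 cells changed]:
BKKKKKK
KKKKKKK
KKKKKKK
KKKKKKK
KKKKKKK
KKWKKKK
KKKKKKR
KKKKKRR

Answer: BKKKKKK
KKKKKKK
KKKKKKK
KKKKKKK
KKKKKKK
KKWKKKK
KKKKKKR
KKKKKRR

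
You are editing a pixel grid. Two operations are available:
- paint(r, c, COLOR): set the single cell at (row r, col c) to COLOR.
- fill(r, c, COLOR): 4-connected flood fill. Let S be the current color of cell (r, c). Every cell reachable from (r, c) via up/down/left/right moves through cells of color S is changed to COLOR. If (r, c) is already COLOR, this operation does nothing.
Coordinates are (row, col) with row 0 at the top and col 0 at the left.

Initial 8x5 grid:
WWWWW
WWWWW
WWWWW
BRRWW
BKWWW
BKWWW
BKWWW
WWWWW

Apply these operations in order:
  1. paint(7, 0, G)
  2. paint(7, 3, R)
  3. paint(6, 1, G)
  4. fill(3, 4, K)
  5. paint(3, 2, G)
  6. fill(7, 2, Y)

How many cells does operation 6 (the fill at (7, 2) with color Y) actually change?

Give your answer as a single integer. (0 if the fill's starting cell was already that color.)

After op 1 paint(7,0,G):
WWWWW
WWWWW
WWWWW
BRRWW
BKWWW
BKWWW
BKWWW
GWWWW
After op 2 paint(7,3,R):
WWWWW
WWWWW
WWWWW
BRRWW
BKWWW
BKWWW
BKWWW
GWWRW
After op 3 paint(6,1,G):
WWWWW
WWWWW
WWWWW
BRRWW
BKWWW
BKWWW
BGWWW
GWWRW
After op 4 fill(3,4,K) [29 cells changed]:
KKKKK
KKKKK
KKKKK
BRRKK
BKKKK
BKKKK
BGKKK
GKKRK
After op 5 paint(3,2,G):
KKKKK
KKKKK
KKKKK
BRGKK
BKKKK
BKKKK
BGKKK
GKKRK
After op 6 fill(7,2,Y) [31 cells changed]:
YYYYY
YYYYY
YYYYY
BRGYY
BYYYY
BYYYY
BGYYY
GYYRY

Answer: 31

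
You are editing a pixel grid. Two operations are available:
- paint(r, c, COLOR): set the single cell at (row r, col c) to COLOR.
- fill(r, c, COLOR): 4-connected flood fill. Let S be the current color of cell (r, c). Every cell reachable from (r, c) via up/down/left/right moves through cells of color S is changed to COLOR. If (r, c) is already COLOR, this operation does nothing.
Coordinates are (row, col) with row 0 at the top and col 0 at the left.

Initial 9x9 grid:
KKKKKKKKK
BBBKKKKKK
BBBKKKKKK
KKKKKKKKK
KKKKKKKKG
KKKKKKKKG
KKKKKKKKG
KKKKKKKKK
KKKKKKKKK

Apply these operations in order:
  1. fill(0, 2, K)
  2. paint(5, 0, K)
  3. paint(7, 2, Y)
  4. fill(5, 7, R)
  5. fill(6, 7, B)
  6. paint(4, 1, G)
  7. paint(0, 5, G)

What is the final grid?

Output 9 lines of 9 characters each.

Answer: BBBBBGBBB
BBBBBBBBB
BBBBBBBBB
BBBBBBBBB
BGBBBBBBG
BBBBBBBBG
BBBBBBBBG
BBYBBBBBB
BBBBBBBBB

Derivation:
After op 1 fill(0,2,K) [0 cells changed]:
KKKKKKKKK
BBBKKKKKK
BBBKKKKKK
KKKKKKKKK
KKKKKKKKG
KKKKKKKKG
KKKKKKKKG
KKKKKKKKK
KKKKKKKKK
After op 2 paint(5,0,K):
KKKKKKKKK
BBBKKKKKK
BBBKKKKKK
KKKKKKKKK
KKKKKKKKG
KKKKKKKKG
KKKKKKKKG
KKKKKKKKK
KKKKKKKKK
After op 3 paint(7,2,Y):
KKKKKKKKK
BBBKKKKKK
BBBKKKKKK
KKKKKKKKK
KKKKKKKKG
KKKKKKKKG
KKKKKKKKG
KKYKKKKKK
KKKKKKKKK
After op 4 fill(5,7,R) [71 cells changed]:
RRRRRRRRR
BBBRRRRRR
BBBRRRRRR
RRRRRRRRR
RRRRRRRRG
RRRRRRRRG
RRRRRRRRG
RRYRRRRRR
RRRRRRRRR
After op 5 fill(6,7,B) [71 cells changed]:
BBBBBBBBB
BBBBBBBBB
BBBBBBBBB
BBBBBBBBB
BBBBBBBBG
BBBBBBBBG
BBBBBBBBG
BBYBBBBBB
BBBBBBBBB
After op 6 paint(4,1,G):
BBBBBBBBB
BBBBBBBBB
BBBBBBBBB
BBBBBBBBB
BGBBBBBBG
BBBBBBBBG
BBBBBBBBG
BBYBBBBBB
BBBBBBBBB
After op 7 paint(0,5,G):
BBBBBGBBB
BBBBBBBBB
BBBBBBBBB
BBBBBBBBB
BGBBBBBBG
BBBBBBBBG
BBBBBBBBG
BBYBBBBBB
BBBBBBBBB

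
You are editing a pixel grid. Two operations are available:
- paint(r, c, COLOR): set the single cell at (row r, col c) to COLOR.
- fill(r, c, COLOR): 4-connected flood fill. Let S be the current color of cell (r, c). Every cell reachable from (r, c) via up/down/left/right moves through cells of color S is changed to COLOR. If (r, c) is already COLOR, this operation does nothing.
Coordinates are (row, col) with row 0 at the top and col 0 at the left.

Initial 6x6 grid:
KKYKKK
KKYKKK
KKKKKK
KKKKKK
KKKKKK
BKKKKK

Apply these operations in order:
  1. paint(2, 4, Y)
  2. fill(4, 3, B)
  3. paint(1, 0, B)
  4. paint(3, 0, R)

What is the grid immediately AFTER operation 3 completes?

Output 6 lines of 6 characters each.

Answer: BBYBBB
BBYBBB
BBBBYB
BBBBBB
BBBBBB
BBBBBB

Derivation:
After op 1 paint(2,4,Y):
KKYKKK
KKYKKK
KKKKYK
KKKKKK
KKKKKK
BKKKKK
After op 2 fill(4,3,B) [32 cells changed]:
BBYBBB
BBYBBB
BBBBYB
BBBBBB
BBBBBB
BBBBBB
After op 3 paint(1,0,B):
BBYBBB
BBYBBB
BBBBYB
BBBBBB
BBBBBB
BBBBBB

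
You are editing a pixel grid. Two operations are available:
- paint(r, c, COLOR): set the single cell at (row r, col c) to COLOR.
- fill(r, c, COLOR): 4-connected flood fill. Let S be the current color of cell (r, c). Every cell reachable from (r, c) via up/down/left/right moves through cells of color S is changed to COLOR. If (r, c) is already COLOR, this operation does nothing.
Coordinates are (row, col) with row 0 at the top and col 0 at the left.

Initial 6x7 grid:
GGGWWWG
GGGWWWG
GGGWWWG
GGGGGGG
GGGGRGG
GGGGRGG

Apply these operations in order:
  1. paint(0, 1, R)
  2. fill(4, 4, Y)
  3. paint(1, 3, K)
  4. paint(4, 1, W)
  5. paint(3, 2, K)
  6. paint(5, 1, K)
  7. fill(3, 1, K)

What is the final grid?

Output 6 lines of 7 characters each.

After op 1 paint(0,1,R):
GRGWWWG
GGGWWWG
GGGWWWG
GGGGGGG
GGGGRGG
GGGGRGG
After op 2 fill(4,4,Y) [2 cells changed]:
GRGWWWG
GGGWWWG
GGGWWWG
GGGGGGG
GGGGYGG
GGGGYGG
After op 3 paint(1,3,K):
GRGWWWG
GGGKWWG
GGGWWWG
GGGGGGG
GGGGYGG
GGGGYGG
After op 4 paint(4,1,W):
GRGWWWG
GGGKWWG
GGGWWWG
GGGGGGG
GWGGYGG
GGGGYGG
After op 5 paint(3,2,K):
GRGWWWG
GGGKWWG
GGGWWWG
GGKGGGG
GWGGYGG
GGGGYGG
After op 6 paint(5,1,K):
GRGWWWG
GGGKWWG
GGGWWWG
GGKGGGG
GWGGYGG
GKGGYGG
After op 7 fill(3,1,K) [12 cells changed]:
KRKWWWG
KKKKWWG
KKKWWWG
KKKGGGG
KWGGYGG
KKGGYGG

Answer: KRKWWWG
KKKKWWG
KKKWWWG
KKKGGGG
KWGGYGG
KKGGYGG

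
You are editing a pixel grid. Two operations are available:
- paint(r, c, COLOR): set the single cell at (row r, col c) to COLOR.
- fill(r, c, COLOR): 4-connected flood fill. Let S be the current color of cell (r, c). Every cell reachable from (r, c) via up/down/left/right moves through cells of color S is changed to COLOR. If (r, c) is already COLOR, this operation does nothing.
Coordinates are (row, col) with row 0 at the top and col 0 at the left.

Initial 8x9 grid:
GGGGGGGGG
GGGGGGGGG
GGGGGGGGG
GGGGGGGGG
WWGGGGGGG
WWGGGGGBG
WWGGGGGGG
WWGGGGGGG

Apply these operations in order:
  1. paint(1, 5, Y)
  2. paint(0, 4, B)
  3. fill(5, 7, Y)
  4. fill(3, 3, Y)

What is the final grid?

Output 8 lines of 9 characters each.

Answer: YYYYBYYYY
YYYYYYYYY
YYYYYYYYY
YYYYYYYYY
WWYYYYYYY
WWYYYYYYY
WWYYYYYYY
WWYYYYYYY

Derivation:
After op 1 paint(1,5,Y):
GGGGGGGGG
GGGGGYGGG
GGGGGGGGG
GGGGGGGGG
WWGGGGGGG
WWGGGGGBG
WWGGGGGGG
WWGGGGGGG
After op 2 paint(0,4,B):
GGGGBGGGG
GGGGGYGGG
GGGGGGGGG
GGGGGGGGG
WWGGGGGGG
WWGGGGGBG
WWGGGGGGG
WWGGGGGGG
After op 3 fill(5,7,Y) [1 cells changed]:
GGGGBGGGG
GGGGGYGGG
GGGGGGGGG
GGGGGGGGG
WWGGGGGGG
WWGGGGGYG
WWGGGGGGG
WWGGGGGGG
After op 4 fill(3,3,Y) [61 cells changed]:
YYYYBYYYY
YYYYYYYYY
YYYYYYYYY
YYYYYYYYY
WWYYYYYYY
WWYYYYYYY
WWYYYYYYY
WWYYYYYYY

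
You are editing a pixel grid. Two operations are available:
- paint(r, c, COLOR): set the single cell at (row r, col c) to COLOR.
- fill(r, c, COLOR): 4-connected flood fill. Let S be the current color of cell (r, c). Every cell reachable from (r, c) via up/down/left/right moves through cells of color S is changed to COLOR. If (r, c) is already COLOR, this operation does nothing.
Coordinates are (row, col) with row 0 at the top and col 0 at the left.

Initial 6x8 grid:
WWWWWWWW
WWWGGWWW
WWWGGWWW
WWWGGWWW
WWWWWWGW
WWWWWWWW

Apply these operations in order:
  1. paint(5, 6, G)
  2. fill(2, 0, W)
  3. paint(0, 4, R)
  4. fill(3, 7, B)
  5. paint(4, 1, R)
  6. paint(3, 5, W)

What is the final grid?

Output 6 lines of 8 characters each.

Answer: BBBBRBBB
BBBGGBBB
BBBGGBBB
BBBGGWBB
BRBBBBGB
BBBBBBGB

Derivation:
After op 1 paint(5,6,G):
WWWWWWWW
WWWGGWWW
WWWGGWWW
WWWGGWWW
WWWWWWGW
WWWWWWGW
After op 2 fill(2,0,W) [0 cells changed]:
WWWWWWWW
WWWGGWWW
WWWGGWWW
WWWGGWWW
WWWWWWGW
WWWWWWGW
After op 3 paint(0,4,R):
WWWWRWWW
WWWGGWWW
WWWGGWWW
WWWGGWWW
WWWWWWGW
WWWWWWGW
After op 4 fill(3,7,B) [39 cells changed]:
BBBBRBBB
BBBGGBBB
BBBGGBBB
BBBGGBBB
BBBBBBGB
BBBBBBGB
After op 5 paint(4,1,R):
BBBBRBBB
BBBGGBBB
BBBGGBBB
BBBGGBBB
BRBBBBGB
BBBBBBGB
After op 6 paint(3,5,W):
BBBBRBBB
BBBGGBBB
BBBGGBBB
BBBGGWBB
BRBBBBGB
BBBBBBGB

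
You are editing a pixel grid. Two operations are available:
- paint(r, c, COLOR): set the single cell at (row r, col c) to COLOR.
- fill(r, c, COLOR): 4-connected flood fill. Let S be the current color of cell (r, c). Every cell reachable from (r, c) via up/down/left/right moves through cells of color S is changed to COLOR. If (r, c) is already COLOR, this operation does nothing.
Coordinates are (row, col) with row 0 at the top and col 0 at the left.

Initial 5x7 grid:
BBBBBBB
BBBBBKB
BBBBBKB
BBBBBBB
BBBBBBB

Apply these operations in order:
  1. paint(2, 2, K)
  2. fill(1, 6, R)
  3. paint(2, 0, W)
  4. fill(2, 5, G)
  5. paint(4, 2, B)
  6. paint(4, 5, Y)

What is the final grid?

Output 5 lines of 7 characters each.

Answer: RRRRRRR
RRRRRGR
WRKRRGR
RRRRRRR
RRBRRYR

Derivation:
After op 1 paint(2,2,K):
BBBBBBB
BBBBBKB
BBKBBKB
BBBBBBB
BBBBBBB
After op 2 fill(1,6,R) [32 cells changed]:
RRRRRRR
RRRRRKR
RRKRRKR
RRRRRRR
RRRRRRR
After op 3 paint(2,0,W):
RRRRRRR
RRRRRKR
WRKRRKR
RRRRRRR
RRRRRRR
After op 4 fill(2,5,G) [2 cells changed]:
RRRRRRR
RRRRRGR
WRKRRGR
RRRRRRR
RRRRRRR
After op 5 paint(4,2,B):
RRRRRRR
RRRRRGR
WRKRRGR
RRRRRRR
RRBRRRR
After op 6 paint(4,5,Y):
RRRRRRR
RRRRRGR
WRKRRGR
RRRRRRR
RRBRRYR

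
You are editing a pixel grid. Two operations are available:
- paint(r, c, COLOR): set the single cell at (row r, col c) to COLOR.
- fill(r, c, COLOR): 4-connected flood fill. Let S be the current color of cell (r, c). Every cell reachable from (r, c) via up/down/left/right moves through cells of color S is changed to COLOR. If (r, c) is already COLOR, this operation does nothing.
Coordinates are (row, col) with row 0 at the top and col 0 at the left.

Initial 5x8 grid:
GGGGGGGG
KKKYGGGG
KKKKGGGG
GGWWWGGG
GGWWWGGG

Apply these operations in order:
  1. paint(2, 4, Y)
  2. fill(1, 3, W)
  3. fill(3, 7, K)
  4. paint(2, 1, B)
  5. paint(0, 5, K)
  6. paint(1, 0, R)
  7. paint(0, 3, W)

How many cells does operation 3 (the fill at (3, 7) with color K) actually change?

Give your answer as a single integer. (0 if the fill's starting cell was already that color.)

Answer: 21

Derivation:
After op 1 paint(2,4,Y):
GGGGGGGG
KKKYGGGG
KKKKYGGG
GGWWWGGG
GGWWWGGG
After op 2 fill(1,3,W) [1 cells changed]:
GGGGGGGG
KKKWGGGG
KKKKYGGG
GGWWWGGG
GGWWWGGG
After op 3 fill(3,7,K) [21 cells changed]:
KKKKKKKK
KKKWKKKK
KKKKYKKK
GGWWWKKK
GGWWWKKK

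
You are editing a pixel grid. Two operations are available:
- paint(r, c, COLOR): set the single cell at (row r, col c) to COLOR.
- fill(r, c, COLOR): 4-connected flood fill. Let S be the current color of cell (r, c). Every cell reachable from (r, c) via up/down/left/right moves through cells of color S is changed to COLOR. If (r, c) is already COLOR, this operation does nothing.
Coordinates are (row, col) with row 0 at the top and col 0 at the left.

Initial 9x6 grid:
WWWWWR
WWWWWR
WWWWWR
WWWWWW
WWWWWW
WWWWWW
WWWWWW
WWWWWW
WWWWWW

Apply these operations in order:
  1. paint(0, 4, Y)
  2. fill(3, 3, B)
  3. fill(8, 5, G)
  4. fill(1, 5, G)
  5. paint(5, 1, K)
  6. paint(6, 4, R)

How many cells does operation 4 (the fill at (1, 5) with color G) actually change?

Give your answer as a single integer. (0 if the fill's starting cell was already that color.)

After op 1 paint(0,4,Y):
WWWWYR
WWWWWR
WWWWWR
WWWWWW
WWWWWW
WWWWWW
WWWWWW
WWWWWW
WWWWWW
After op 2 fill(3,3,B) [50 cells changed]:
BBBBYR
BBBBBR
BBBBBR
BBBBBB
BBBBBB
BBBBBB
BBBBBB
BBBBBB
BBBBBB
After op 3 fill(8,5,G) [50 cells changed]:
GGGGYR
GGGGGR
GGGGGR
GGGGGG
GGGGGG
GGGGGG
GGGGGG
GGGGGG
GGGGGG
After op 4 fill(1,5,G) [3 cells changed]:
GGGGYG
GGGGGG
GGGGGG
GGGGGG
GGGGGG
GGGGGG
GGGGGG
GGGGGG
GGGGGG

Answer: 3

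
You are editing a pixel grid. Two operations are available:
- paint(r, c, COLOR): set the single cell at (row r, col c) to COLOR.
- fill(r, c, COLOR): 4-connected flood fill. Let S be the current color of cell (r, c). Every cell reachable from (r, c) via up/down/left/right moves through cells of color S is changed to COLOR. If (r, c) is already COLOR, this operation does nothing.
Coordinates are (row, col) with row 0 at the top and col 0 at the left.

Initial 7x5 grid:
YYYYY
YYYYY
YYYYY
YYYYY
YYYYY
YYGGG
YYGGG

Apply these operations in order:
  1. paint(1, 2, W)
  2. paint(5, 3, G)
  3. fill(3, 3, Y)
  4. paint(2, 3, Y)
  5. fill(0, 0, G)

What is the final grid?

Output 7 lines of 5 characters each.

Answer: GGGGG
GGWGG
GGGGG
GGGGG
GGGGG
GGGGG
GGGGG

Derivation:
After op 1 paint(1,2,W):
YYYYY
YYWYY
YYYYY
YYYYY
YYYYY
YYGGG
YYGGG
After op 2 paint(5,3,G):
YYYYY
YYWYY
YYYYY
YYYYY
YYYYY
YYGGG
YYGGG
After op 3 fill(3,3,Y) [0 cells changed]:
YYYYY
YYWYY
YYYYY
YYYYY
YYYYY
YYGGG
YYGGG
After op 4 paint(2,3,Y):
YYYYY
YYWYY
YYYYY
YYYYY
YYYYY
YYGGG
YYGGG
After op 5 fill(0,0,G) [28 cells changed]:
GGGGG
GGWGG
GGGGG
GGGGG
GGGGG
GGGGG
GGGGG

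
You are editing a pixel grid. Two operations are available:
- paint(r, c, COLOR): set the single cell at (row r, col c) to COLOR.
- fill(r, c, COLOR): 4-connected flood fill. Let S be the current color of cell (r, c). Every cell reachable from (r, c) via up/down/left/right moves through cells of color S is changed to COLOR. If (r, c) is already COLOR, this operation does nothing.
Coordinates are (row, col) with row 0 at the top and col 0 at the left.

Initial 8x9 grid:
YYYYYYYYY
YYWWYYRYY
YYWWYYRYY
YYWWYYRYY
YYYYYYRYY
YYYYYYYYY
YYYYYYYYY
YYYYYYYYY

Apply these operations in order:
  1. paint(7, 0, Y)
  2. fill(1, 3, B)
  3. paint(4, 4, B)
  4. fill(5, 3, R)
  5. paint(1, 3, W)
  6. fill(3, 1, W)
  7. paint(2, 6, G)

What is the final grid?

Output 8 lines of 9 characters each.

After op 1 paint(7,0,Y):
YYYYYYYYY
YYWWYYRYY
YYWWYYRYY
YYWWYYRYY
YYYYYYRYY
YYYYYYYYY
YYYYYYYYY
YYYYYYYYY
After op 2 fill(1,3,B) [6 cells changed]:
YYYYYYYYY
YYBBYYRYY
YYBBYYRYY
YYBBYYRYY
YYYYYYRYY
YYYYYYYYY
YYYYYYYYY
YYYYYYYYY
After op 3 paint(4,4,B):
YYYYYYYYY
YYBBYYRYY
YYBBYYRYY
YYBBYYRYY
YYYYBYRYY
YYYYYYYYY
YYYYYYYYY
YYYYYYYYY
After op 4 fill(5,3,R) [61 cells changed]:
RRRRRRRRR
RRBBRRRRR
RRBBRRRRR
RRBBRRRRR
RRRRBRRRR
RRRRRRRRR
RRRRRRRRR
RRRRRRRRR
After op 5 paint(1,3,W):
RRRRRRRRR
RRBWRRRRR
RRBBRRRRR
RRBBRRRRR
RRRRBRRRR
RRRRRRRRR
RRRRRRRRR
RRRRRRRRR
After op 6 fill(3,1,W) [65 cells changed]:
WWWWWWWWW
WWBWWWWWW
WWBBWWWWW
WWBBWWWWW
WWWWBWWWW
WWWWWWWWW
WWWWWWWWW
WWWWWWWWW
After op 7 paint(2,6,G):
WWWWWWWWW
WWBWWWWWW
WWBBWWGWW
WWBBWWWWW
WWWWBWWWW
WWWWWWWWW
WWWWWWWWW
WWWWWWWWW

Answer: WWWWWWWWW
WWBWWWWWW
WWBBWWGWW
WWBBWWWWW
WWWWBWWWW
WWWWWWWWW
WWWWWWWWW
WWWWWWWWW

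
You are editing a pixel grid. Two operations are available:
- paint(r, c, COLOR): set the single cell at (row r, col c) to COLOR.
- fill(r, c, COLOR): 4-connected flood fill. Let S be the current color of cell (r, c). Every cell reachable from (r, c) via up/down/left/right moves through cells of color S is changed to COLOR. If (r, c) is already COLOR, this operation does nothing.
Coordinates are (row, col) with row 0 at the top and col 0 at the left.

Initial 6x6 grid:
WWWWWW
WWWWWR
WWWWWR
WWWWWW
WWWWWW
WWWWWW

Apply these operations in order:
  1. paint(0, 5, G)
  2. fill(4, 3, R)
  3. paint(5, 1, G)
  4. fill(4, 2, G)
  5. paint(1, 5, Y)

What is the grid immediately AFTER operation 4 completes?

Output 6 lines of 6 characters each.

Answer: GGGGGG
GGGGGG
GGGGGG
GGGGGG
GGGGGG
GGGGGG

Derivation:
After op 1 paint(0,5,G):
WWWWWG
WWWWWR
WWWWWR
WWWWWW
WWWWWW
WWWWWW
After op 2 fill(4,3,R) [33 cells changed]:
RRRRRG
RRRRRR
RRRRRR
RRRRRR
RRRRRR
RRRRRR
After op 3 paint(5,1,G):
RRRRRG
RRRRRR
RRRRRR
RRRRRR
RRRRRR
RGRRRR
After op 4 fill(4,2,G) [34 cells changed]:
GGGGGG
GGGGGG
GGGGGG
GGGGGG
GGGGGG
GGGGGG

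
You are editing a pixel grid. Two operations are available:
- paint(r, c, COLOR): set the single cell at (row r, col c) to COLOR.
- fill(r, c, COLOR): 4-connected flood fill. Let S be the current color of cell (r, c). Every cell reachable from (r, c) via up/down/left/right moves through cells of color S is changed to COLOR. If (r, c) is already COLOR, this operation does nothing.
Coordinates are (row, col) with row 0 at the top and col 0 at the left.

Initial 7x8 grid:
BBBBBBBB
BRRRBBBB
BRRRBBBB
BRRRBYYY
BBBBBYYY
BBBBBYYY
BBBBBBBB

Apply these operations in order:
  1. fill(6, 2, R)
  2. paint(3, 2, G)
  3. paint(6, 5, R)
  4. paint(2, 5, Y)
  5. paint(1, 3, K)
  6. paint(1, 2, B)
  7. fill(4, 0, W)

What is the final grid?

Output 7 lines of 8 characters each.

Answer: WWWWWWWW
WWBKWWWW
WWWWWYWW
WWGWWYYY
WWWWWYYY
WWWWWYYY
WWWWWWWW

Derivation:
After op 1 fill(6,2,R) [38 cells changed]:
RRRRRRRR
RRRRRRRR
RRRRRRRR
RRRRRYYY
RRRRRYYY
RRRRRYYY
RRRRRRRR
After op 2 paint(3,2,G):
RRRRRRRR
RRRRRRRR
RRRRRRRR
RRGRRYYY
RRRRRYYY
RRRRRYYY
RRRRRRRR
After op 3 paint(6,5,R):
RRRRRRRR
RRRRRRRR
RRRRRRRR
RRGRRYYY
RRRRRYYY
RRRRRYYY
RRRRRRRR
After op 4 paint(2,5,Y):
RRRRRRRR
RRRRRRRR
RRRRRYRR
RRGRRYYY
RRRRRYYY
RRRRRYYY
RRRRRRRR
After op 5 paint(1,3,K):
RRRRRRRR
RRRKRRRR
RRRRRYRR
RRGRRYYY
RRRRRYYY
RRRRRYYY
RRRRRRRR
After op 6 paint(1,2,B):
RRRRRRRR
RRBKRRRR
RRRRRYRR
RRGRRYYY
RRRRRYYY
RRRRRYYY
RRRRRRRR
After op 7 fill(4,0,W) [43 cells changed]:
WWWWWWWW
WWBKWWWW
WWWWWYWW
WWGWWYYY
WWWWWYYY
WWWWWYYY
WWWWWWWW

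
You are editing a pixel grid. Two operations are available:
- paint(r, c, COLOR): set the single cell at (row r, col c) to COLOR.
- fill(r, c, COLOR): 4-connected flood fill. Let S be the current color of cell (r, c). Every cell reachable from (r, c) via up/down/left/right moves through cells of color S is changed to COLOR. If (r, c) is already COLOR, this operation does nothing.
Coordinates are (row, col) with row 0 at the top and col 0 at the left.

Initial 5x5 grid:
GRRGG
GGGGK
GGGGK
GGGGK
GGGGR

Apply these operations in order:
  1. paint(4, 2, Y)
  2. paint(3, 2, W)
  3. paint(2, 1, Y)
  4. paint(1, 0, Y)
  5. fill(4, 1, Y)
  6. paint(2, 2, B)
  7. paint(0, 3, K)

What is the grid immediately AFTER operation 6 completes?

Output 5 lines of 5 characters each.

After op 1 paint(4,2,Y):
GRRGG
GGGGK
GGGGK
GGGGK
GGYGR
After op 2 paint(3,2,W):
GRRGG
GGGGK
GGGGK
GGWGK
GGYGR
After op 3 paint(2,1,Y):
GRRGG
GGGGK
GYGGK
GGWGK
GGYGR
After op 4 paint(1,0,Y):
GRRGG
YGGGK
GYGGK
GGWGK
GGYGR
After op 5 fill(4,1,Y) [5 cells changed]:
GRRGG
YGGGK
YYGGK
YYWGK
YYYGR
After op 6 paint(2,2,B):
GRRGG
YGGGK
YYBGK
YYWGK
YYYGR

Answer: GRRGG
YGGGK
YYBGK
YYWGK
YYYGR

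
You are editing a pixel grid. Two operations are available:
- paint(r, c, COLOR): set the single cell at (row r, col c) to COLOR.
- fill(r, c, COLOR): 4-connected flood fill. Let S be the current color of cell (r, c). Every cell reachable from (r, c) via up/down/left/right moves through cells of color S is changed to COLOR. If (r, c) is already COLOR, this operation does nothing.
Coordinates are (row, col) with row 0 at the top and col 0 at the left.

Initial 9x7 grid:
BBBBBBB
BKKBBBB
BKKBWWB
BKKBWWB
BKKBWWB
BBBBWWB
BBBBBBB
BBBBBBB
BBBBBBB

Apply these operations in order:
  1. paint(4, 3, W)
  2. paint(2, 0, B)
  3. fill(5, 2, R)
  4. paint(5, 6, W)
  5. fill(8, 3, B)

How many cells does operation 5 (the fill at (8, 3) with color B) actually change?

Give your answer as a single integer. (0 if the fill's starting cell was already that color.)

After op 1 paint(4,3,W):
BBBBBBB
BKKBBBB
BKKBWWB
BKKBWWB
BKKWWWB
BBBBWWB
BBBBBBB
BBBBBBB
BBBBBBB
After op 2 paint(2,0,B):
BBBBBBB
BKKBBBB
BKKBWWB
BKKBWWB
BKKWWWB
BBBBWWB
BBBBBBB
BBBBBBB
BBBBBBB
After op 3 fill(5,2,R) [46 cells changed]:
RRRRRRR
RKKRRRR
RKKRWWR
RKKRWWR
RKKWWWR
RRRRWWR
RRRRRRR
RRRRRRR
RRRRRRR
After op 4 paint(5,6,W):
RRRRRRR
RKKRRRR
RKKRWWR
RKKRWWR
RKKWWWR
RRRRWWW
RRRRRRR
RRRRRRR
RRRRRRR
After op 5 fill(8,3,B) [45 cells changed]:
BBBBBBB
BKKBBBB
BKKBWWB
BKKBWWB
BKKWWWB
BBBBWWW
BBBBBBB
BBBBBBB
BBBBBBB

Answer: 45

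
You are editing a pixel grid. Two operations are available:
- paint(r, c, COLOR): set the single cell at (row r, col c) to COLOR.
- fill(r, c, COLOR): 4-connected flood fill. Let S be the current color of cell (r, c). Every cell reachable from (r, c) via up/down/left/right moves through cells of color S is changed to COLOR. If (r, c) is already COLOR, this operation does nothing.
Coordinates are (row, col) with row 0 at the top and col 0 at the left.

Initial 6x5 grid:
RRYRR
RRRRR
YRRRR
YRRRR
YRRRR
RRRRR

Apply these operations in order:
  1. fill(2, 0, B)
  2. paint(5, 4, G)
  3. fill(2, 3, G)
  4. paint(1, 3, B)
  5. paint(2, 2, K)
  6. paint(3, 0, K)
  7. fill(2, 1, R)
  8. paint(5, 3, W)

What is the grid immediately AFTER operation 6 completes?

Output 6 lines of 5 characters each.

Answer: GGYGG
GGGBG
BGKGG
KGGGG
BGGGG
GGGGG

Derivation:
After op 1 fill(2,0,B) [3 cells changed]:
RRYRR
RRRRR
BRRRR
BRRRR
BRRRR
RRRRR
After op 2 paint(5,4,G):
RRYRR
RRRRR
BRRRR
BRRRR
BRRRR
RRRRG
After op 3 fill(2,3,G) [25 cells changed]:
GGYGG
GGGGG
BGGGG
BGGGG
BGGGG
GGGGG
After op 4 paint(1,3,B):
GGYGG
GGGBG
BGGGG
BGGGG
BGGGG
GGGGG
After op 5 paint(2,2,K):
GGYGG
GGGBG
BGKGG
BGGGG
BGGGG
GGGGG
After op 6 paint(3,0,K):
GGYGG
GGGBG
BGKGG
KGGGG
BGGGG
GGGGG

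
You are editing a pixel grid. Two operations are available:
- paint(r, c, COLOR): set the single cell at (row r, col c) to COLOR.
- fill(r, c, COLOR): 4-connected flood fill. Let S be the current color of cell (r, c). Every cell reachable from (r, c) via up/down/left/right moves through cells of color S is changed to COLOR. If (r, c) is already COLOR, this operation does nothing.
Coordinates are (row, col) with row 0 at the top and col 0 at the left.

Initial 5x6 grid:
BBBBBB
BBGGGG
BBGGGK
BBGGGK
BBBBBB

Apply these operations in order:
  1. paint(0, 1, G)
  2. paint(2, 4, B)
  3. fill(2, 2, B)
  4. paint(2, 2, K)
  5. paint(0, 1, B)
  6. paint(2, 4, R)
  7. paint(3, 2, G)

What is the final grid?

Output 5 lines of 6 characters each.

After op 1 paint(0,1,G):
BGBBBB
BBGGGG
BBGGGK
BBGGGK
BBBBBB
After op 2 paint(2,4,B):
BGBBBB
BBGGGG
BBGGBK
BBGGGK
BBBBBB
After op 3 fill(2,2,B) [9 cells changed]:
BGBBBB
BBBBBB
BBBBBK
BBBBBK
BBBBBB
After op 4 paint(2,2,K):
BGBBBB
BBBBBB
BBKBBK
BBBBBK
BBBBBB
After op 5 paint(0,1,B):
BBBBBB
BBBBBB
BBKBBK
BBBBBK
BBBBBB
After op 6 paint(2,4,R):
BBBBBB
BBBBBB
BBKBRK
BBBBBK
BBBBBB
After op 7 paint(3,2,G):
BBBBBB
BBBBBB
BBKBRK
BBGBBK
BBBBBB

Answer: BBBBBB
BBBBBB
BBKBRK
BBGBBK
BBBBBB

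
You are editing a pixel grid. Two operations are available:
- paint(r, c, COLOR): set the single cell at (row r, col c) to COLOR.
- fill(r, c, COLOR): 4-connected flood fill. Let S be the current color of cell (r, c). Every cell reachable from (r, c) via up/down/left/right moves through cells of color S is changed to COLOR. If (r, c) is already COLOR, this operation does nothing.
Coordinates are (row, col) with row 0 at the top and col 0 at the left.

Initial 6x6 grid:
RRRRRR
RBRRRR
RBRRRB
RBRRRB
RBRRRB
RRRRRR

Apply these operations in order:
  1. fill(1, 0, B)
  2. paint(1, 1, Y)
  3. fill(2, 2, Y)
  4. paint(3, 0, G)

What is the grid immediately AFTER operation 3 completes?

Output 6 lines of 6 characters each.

Answer: YYYYYY
YYYYYY
YYYYYY
YYYYYY
YYYYYY
YYYYYY

Derivation:
After op 1 fill(1,0,B) [29 cells changed]:
BBBBBB
BBBBBB
BBBBBB
BBBBBB
BBBBBB
BBBBBB
After op 2 paint(1,1,Y):
BBBBBB
BYBBBB
BBBBBB
BBBBBB
BBBBBB
BBBBBB
After op 3 fill(2,2,Y) [35 cells changed]:
YYYYYY
YYYYYY
YYYYYY
YYYYYY
YYYYYY
YYYYYY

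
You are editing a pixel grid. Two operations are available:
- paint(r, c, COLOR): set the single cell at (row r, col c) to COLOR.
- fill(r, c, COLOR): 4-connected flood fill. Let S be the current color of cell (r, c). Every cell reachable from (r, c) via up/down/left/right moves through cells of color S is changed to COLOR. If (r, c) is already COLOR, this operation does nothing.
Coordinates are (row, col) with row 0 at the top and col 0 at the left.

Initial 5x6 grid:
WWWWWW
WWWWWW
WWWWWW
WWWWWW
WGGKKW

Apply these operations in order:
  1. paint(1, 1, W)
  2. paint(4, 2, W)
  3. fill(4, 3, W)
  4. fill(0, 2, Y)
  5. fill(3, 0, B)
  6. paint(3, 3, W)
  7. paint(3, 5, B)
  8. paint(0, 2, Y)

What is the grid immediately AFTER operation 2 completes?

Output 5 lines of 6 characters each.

Answer: WWWWWW
WWWWWW
WWWWWW
WWWWWW
WGWKKW

Derivation:
After op 1 paint(1,1,W):
WWWWWW
WWWWWW
WWWWWW
WWWWWW
WGGKKW
After op 2 paint(4,2,W):
WWWWWW
WWWWWW
WWWWWW
WWWWWW
WGWKKW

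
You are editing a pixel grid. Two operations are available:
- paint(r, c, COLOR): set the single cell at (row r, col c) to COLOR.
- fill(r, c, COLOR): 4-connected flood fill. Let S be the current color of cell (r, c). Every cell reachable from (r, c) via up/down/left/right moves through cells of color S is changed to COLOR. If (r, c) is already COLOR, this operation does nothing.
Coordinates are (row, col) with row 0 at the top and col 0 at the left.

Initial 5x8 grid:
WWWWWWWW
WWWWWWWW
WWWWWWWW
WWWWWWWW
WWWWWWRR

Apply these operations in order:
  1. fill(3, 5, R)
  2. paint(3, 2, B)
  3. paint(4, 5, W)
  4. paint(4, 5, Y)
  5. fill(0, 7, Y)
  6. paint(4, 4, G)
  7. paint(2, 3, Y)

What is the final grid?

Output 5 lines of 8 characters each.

After op 1 fill(3,5,R) [38 cells changed]:
RRRRRRRR
RRRRRRRR
RRRRRRRR
RRRRRRRR
RRRRRRRR
After op 2 paint(3,2,B):
RRRRRRRR
RRRRRRRR
RRRRRRRR
RRBRRRRR
RRRRRRRR
After op 3 paint(4,5,W):
RRRRRRRR
RRRRRRRR
RRRRRRRR
RRBRRRRR
RRRRRWRR
After op 4 paint(4,5,Y):
RRRRRRRR
RRRRRRRR
RRRRRRRR
RRBRRRRR
RRRRRYRR
After op 5 fill(0,7,Y) [38 cells changed]:
YYYYYYYY
YYYYYYYY
YYYYYYYY
YYBYYYYY
YYYYYYYY
After op 6 paint(4,4,G):
YYYYYYYY
YYYYYYYY
YYYYYYYY
YYBYYYYY
YYYYGYYY
After op 7 paint(2,3,Y):
YYYYYYYY
YYYYYYYY
YYYYYYYY
YYBYYYYY
YYYYGYYY

Answer: YYYYYYYY
YYYYYYYY
YYYYYYYY
YYBYYYYY
YYYYGYYY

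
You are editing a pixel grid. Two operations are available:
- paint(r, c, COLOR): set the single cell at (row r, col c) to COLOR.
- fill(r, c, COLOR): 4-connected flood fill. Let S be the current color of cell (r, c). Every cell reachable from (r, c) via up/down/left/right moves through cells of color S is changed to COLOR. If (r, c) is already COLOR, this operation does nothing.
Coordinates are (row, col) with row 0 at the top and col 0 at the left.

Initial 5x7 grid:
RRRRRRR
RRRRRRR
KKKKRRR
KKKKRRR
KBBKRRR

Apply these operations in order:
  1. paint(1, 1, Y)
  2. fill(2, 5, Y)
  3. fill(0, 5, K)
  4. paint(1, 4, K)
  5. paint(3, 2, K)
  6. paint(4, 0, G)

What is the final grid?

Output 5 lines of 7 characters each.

After op 1 paint(1,1,Y):
RRRRRRR
RYRRRRR
KKKKRRR
KKKKRRR
KBBKRRR
After op 2 fill(2,5,Y) [22 cells changed]:
YYYYYYY
YYYYYYY
KKKKYYY
KKKKYYY
KBBKYYY
After op 3 fill(0,5,K) [23 cells changed]:
KKKKKKK
KKKKKKK
KKKKKKK
KKKKKKK
KBBKKKK
After op 4 paint(1,4,K):
KKKKKKK
KKKKKKK
KKKKKKK
KKKKKKK
KBBKKKK
After op 5 paint(3,2,K):
KKKKKKK
KKKKKKK
KKKKKKK
KKKKKKK
KBBKKKK
After op 6 paint(4,0,G):
KKKKKKK
KKKKKKK
KKKKKKK
KKKKKKK
GBBKKKK

Answer: KKKKKKK
KKKKKKK
KKKKKKK
KKKKKKK
GBBKKKK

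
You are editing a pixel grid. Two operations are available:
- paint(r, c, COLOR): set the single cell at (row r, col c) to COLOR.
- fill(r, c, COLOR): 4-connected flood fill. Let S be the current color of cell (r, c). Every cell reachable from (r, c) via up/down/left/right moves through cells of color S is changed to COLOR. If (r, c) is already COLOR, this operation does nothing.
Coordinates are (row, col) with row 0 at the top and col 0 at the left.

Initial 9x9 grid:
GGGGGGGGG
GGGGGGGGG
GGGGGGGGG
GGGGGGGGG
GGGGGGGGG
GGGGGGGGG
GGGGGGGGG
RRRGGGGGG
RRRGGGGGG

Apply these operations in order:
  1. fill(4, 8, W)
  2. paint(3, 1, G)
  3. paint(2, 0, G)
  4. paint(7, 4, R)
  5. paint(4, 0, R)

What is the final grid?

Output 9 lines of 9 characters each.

Answer: WWWWWWWWW
WWWWWWWWW
GWWWWWWWW
WGWWWWWWW
RWWWWWWWW
WWWWWWWWW
WWWWWWWWW
RRRWRWWWW
RRRWWWWWW

Derivation:
After op 1 fill(4,8,W) [75 cells changed]:
WWWWWWWWW
WWWWWWWWW
WWWWWWWWW
WWWWWWWWW
WWWWWWWWW
WWWWWWWWW
WWWWWWWWW
RRRWWWWWW
RRRWWWWWW
After op 2 paint(3,1,G):
WWWWWWWWW
WWWWWWWWW
WWWWWWWWW
WGWWWWWWW
WWWWWWWWW
WWWWWWWWW
WWWWWWWWW
RRRWWWWWW
RRRWWWWWW
After op 3 paint(2,0,G):
WWWWWWWWW
WWWWWWWWW
GWWWWWWWW
WGWWWWWWW
WWWWWWWWW
WWWWWWWWW
WWWWWWWWW
RRRWWWWWW
RRRWWWWWW
After op 4 paint(7,4,R):
WWWWWWWWW
WWWWWWWWW
GWWWWWWWW
WGWWWWWWW
WWWWWWWWW
WWWWWWWWW
WWWWWWWWW
RRRWRWWWW
RRRWWWWWW
After op 5 paint(4,0,R):
WWWWWWWWW
WWWWWWWWW
GWWWWWWWW
WGWWWWWWW
RWWWWWWWW
WWWWWWWWW
WWWWWWWWW
RRRWRWWWW
RRRWWWWWW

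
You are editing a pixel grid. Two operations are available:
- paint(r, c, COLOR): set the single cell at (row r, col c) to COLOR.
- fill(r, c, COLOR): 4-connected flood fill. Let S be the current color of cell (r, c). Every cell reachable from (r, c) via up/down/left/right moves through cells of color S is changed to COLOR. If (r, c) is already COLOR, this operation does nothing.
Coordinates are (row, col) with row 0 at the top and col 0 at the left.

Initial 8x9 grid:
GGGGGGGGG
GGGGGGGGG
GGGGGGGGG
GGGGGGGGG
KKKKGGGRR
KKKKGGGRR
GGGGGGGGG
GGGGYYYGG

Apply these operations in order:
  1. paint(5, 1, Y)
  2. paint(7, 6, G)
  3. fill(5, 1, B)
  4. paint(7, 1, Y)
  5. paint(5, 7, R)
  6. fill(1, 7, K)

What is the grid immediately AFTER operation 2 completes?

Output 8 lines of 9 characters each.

After op 1 paint(5,1,Y):
GGGGGGGGG
GGGGGGGGG
GGGGGGGGG
GGGGGGGGG
KKKKGGGRR
KYKKGGGRR
GGGGGGGGG
GGGGYYYGG
After op 2 paint(7,6,G):
GGGGGGGGG
GGGGGGGGG
GGGGGGGGG
GGGGGGGGG
KKKKGGGRR
KYKKGGGRR
GGGGGGGGG
GGGGYYGGG

Answer: GGGGGGGGG
GGGGGGGGG
GGGGGGGGG
GGGGGGGGG
KKKKGGGRR
KYKKGGGRR
GGGGGGGGG
GGGGYYGGG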